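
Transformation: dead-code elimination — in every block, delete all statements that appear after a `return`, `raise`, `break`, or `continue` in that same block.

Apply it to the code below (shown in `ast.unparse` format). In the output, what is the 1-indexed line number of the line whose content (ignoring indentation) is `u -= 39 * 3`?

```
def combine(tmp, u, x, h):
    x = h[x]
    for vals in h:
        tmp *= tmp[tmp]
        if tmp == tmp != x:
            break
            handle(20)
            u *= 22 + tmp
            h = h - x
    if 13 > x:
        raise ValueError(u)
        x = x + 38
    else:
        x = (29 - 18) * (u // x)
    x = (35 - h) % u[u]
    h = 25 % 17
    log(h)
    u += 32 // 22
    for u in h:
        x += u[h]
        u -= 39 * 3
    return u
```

17

Transformed code:
def combine(tmp, u, x, h):
    x = h[x]
    for vals in h:
        tmp *= tmp[tmp]
        if tmp == tmp != x:
            break
    if 13 > x:
        raise ValueError(u)
    else:
        x = (29 - 18) * (u // x)
    x = (35 - h) % u[u]
    h = 25 % 17
    log(h)
    u += 32 // 22
    for u in h:
        x += u[h]
        u -= 39 * 3
    return u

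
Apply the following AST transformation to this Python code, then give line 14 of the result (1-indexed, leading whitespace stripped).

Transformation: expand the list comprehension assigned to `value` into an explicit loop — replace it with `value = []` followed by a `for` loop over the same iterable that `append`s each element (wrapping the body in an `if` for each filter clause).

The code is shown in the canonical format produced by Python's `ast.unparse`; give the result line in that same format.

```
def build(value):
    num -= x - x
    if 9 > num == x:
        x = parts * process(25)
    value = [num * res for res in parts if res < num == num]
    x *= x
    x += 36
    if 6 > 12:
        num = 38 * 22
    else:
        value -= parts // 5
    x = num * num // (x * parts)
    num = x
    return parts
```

value -= parts // 5

Transformed code:
def build(value):
    num -= x - x
    if 9 > num == x:
        x = parts * process(25)
    value = []
    for res in parts:
        if res < num == num:
            value.append(num * res)
    x *= x
    x += 36
    if 6 > 12:
        num = 38 * 22
    else:
        value -= parts // 5
    x = num * num // (x * parts)
    num = x
    return parts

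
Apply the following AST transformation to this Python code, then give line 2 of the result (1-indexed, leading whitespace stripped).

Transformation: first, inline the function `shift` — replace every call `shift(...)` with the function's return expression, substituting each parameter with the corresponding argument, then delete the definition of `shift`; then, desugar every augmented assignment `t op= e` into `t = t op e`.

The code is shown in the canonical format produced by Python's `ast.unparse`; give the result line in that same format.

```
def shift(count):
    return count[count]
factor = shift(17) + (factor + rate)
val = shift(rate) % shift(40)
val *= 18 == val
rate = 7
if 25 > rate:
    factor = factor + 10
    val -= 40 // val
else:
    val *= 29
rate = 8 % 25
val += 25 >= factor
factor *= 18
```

Transformed code:
factor = 17[17] + (factor + rate)
val = rate[rate] % 40[40]
val = val * (18 == val)
rate = 7
if 25 > rate:
    factor = factor + 10
    val = val - 40 // val
else:
    val = val * 29
rate = 8 % 25
val = val + (25 >= factor)
factor = factor * 18

val = rate[rate] % 40[40]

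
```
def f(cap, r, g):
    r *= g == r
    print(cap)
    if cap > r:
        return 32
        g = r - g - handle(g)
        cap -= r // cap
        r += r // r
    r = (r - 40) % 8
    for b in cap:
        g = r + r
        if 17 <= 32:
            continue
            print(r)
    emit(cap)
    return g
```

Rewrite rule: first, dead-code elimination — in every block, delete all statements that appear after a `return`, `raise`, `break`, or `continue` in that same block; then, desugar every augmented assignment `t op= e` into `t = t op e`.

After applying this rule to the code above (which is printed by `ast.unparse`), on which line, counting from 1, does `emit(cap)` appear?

11

Transformed code:
def f(cap, r, g):
    r = r * (g == r)
    print(cap)
    if cap > r:
        return 32
    r = (r - 40) % 8
    for b in cap:
        g = r + r
        if 17 <= 32:
            continue
    emit(cap)
    return g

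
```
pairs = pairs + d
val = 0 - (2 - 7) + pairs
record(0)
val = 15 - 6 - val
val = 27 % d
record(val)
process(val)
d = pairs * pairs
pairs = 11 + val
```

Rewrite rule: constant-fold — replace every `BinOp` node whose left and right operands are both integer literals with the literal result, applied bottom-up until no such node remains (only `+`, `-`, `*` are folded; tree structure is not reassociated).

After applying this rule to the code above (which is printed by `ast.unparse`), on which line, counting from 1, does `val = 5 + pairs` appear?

Transformed code:
pairs = pairs + d
val = 5 + pairs
record(0)
val = 9 - val
val = 27 % d
record(val)
process(val)
d = pairs * pairs
pairs = 11 + val

2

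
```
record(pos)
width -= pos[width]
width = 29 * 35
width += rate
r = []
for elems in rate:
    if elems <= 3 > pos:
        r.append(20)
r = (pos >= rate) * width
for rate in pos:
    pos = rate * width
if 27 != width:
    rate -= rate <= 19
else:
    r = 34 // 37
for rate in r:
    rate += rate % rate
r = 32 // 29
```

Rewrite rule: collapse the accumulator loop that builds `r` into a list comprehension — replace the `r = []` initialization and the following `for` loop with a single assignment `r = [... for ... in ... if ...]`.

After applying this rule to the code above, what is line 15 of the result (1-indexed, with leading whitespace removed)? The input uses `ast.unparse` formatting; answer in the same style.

r = 32 // 29

Transformed code:
record(pos)
width -= pos[width]
width = 29 * 35
width += rate
r = [20 for elems in rate if elems <= 3 > pos]
r = (pos >= rate) * width
for rate in pos:
    pos = rate * width
if 27 != width:
    rate -= rate <= 19
else:
    r = 34 // 37
for rate in r:
    rate += rate % rate
r = 32 // 29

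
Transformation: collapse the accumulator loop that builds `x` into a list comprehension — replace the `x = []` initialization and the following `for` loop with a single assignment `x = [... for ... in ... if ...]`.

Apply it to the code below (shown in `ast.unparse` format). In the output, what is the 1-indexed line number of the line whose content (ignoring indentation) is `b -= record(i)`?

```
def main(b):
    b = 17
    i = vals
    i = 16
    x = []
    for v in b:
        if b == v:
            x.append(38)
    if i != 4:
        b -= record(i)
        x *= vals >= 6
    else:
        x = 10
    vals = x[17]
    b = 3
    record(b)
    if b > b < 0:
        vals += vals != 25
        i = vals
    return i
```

Transformed code:
def main(b):
    b = 17
    i = vals
    i = 16
    x = [38 for v in b if b == v]
    if i != 4:
        b -= record(i)
        x *= vals >= 6
    else:
        x = 10
    vals = x[17]
    b = 3
    record(b)
    if b > b < 0:
        vals += vals != 25
        i = vals
    return i

7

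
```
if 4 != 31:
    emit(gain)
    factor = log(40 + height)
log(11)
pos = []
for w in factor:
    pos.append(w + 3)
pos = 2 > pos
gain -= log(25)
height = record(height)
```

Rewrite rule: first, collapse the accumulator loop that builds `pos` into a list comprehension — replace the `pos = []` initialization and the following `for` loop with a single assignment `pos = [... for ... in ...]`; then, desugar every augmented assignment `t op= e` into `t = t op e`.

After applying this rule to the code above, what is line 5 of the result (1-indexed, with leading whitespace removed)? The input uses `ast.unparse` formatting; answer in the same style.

pos = [w + 3 for w in factor]

Transformed code:
if 4 != 31:
    emit(gain)
    factor = log(40 + height)
log(11)
pos = [w + 3 for w in factor]
pos = 2 > pos
gain = gain - log(25)
height = record(height)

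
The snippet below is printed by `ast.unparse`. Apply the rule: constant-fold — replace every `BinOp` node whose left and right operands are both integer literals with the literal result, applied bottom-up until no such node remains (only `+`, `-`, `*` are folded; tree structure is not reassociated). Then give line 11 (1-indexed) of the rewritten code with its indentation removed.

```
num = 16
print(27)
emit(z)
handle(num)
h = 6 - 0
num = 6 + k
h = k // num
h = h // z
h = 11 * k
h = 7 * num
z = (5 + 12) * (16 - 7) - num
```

Transformed code:
num = 16
print(27)
emit(z)
handle(num)
h = 6
num = 6 + k
h = k // num
h = h // z
h = 11 * k
h = 7 * num
z = 153 - num

z = 153 - num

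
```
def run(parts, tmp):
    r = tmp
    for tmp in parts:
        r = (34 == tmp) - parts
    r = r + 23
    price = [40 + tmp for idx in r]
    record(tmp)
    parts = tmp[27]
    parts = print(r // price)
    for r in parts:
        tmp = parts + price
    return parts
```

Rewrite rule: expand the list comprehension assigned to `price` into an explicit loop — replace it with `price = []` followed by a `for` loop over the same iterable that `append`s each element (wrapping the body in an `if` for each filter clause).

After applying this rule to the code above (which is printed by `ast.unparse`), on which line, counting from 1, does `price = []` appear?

Transformed code:
def run(parts, tmp):
    r = tmp
    for tmp in parts:
        r = (34 == tmp) - parts
    r = r + 23
    price = []
    for idx in r:
        price.append(40 + tmp)
    record(tmp)
    parts = tmp[27]
    parts = print(r // price)
    for r in parts:
        tmp = parts + price
    return parts

6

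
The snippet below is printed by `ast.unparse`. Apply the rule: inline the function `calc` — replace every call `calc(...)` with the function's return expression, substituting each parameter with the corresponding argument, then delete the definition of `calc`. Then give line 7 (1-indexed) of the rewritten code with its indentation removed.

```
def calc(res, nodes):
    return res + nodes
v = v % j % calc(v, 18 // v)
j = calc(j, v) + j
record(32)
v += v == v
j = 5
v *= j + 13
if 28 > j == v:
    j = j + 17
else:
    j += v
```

Transformed code:
v = v % j % (v + 18 // v)
j = j + v + j
record(32)
v += v == v
j = 5
v *= j + 13
if 28 > j == v:
    j = j + 17
else:
    j += v

if 28 > j == v:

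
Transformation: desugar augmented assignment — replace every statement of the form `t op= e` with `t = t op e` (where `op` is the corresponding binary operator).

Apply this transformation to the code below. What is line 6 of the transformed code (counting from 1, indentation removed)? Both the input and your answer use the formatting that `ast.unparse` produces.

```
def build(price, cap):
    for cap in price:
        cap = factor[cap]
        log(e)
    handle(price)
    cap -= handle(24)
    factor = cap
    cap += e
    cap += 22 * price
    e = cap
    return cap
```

cap = cap - handle(24)

Transformed code:
def build(price, cap):
    for cap in price:
        cap = factor[cap]
        log(e)
    handle(price)
    cap = cap - handle(24)
    factor = cap
    cap = cap + e
    cap = cap + 22 * price
    e = cap
    return cap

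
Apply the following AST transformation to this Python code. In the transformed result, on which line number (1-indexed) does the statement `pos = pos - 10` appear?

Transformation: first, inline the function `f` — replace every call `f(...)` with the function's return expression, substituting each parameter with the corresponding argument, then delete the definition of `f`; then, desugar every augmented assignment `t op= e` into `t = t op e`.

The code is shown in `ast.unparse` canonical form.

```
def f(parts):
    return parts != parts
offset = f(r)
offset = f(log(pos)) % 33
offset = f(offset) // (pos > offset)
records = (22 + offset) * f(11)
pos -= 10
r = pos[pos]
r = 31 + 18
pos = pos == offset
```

5

Transformed code:
offset = r != r
offset = (log(pos) != log(pos)) % 33
offset = (offset != offset) // (pos > offset)
records = (22 + offset) * (11 != 11)
pos = pos - 10
r = pos[pos]
r = 31 + 18
pos = pos == offset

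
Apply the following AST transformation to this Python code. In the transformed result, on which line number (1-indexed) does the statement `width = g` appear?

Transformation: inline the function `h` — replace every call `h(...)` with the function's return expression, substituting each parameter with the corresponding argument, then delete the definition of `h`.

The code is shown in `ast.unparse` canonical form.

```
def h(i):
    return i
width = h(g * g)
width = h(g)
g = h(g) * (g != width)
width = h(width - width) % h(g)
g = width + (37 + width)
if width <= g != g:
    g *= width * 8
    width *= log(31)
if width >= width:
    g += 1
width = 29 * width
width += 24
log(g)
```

2

Transformed code:
width = g * g
width = g
g = g * (g != width)
width = (width - width) % g
g = width + (37 + width)
if width <= g != g:
    g *= width * 8
    width *= log(31)
if width >= width:
    g += 1
width = 29 * width
width += 24
log(g)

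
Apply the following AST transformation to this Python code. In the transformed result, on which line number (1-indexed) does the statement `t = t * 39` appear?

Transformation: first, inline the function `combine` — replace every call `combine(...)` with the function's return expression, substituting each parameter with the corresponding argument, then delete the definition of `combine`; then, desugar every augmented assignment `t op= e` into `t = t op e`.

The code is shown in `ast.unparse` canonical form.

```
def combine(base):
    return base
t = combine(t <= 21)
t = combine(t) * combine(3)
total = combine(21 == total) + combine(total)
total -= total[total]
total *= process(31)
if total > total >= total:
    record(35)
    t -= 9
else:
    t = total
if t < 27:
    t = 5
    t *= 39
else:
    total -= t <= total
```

Transformed code:
t = t <= 21
t = t * 3
total = (21 == total) + total
total = total - total[total]
total = total * process(31)
if total > total >= total:
    record(35)
    t = t - 9
else:
    t = total
if t < 27:
    t = 5
    t = t * 39
else:
    total = total - (t <= total)

13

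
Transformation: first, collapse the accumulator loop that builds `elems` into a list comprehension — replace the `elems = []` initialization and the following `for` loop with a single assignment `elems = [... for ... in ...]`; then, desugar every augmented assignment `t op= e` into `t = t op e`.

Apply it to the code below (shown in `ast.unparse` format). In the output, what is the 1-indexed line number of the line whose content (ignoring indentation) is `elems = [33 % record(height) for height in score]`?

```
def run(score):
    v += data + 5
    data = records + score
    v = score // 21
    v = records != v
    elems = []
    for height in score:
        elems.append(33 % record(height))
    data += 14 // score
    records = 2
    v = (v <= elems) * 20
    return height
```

6

Transformed code:
def run(score):
    v = v + (data + 5)
    data = records + score
    v = score // 21
    v = records != v
    elems = [33 % record(height) for height in score]
    data = data + 14 // score
    records = 2
    v = (v <= elems) * 20
    return height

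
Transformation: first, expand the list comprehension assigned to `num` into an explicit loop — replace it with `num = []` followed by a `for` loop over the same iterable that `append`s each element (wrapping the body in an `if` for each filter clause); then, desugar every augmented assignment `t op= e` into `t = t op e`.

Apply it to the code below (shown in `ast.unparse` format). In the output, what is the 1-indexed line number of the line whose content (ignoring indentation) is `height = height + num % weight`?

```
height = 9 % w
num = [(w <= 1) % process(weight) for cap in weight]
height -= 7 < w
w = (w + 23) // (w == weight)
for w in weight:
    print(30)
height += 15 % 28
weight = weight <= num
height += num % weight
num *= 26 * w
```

11

Transformed code:
height = 9 % w
num = []
for cap in weight:
    num.append((w <= 1) % process(weight))
height = height - (7 < w)
w = (w + 23) // (w == weight)
for w in weight:
    print(30)
height = height + 15 % 28
weight = weight <= num
height = height + num % weight
num = num * (26 * w)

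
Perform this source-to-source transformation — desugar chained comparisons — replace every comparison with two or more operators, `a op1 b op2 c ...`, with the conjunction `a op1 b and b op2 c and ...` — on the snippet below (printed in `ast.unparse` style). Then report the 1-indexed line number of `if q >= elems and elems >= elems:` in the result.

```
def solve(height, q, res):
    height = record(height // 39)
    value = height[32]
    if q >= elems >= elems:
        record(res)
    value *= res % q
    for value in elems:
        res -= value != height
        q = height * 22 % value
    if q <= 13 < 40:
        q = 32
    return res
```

Transformed code:
def solve(height, q, res):
    height = record(height // 39)
    value = height[32]
    if q >= elems and elems >= elems:
        record(res)
    value *= res % q
    for value in elems:
        res -= value != height
        q = height * 22 % value
    if q <= 13 and 13 < 40:
        q = 32
    return res

4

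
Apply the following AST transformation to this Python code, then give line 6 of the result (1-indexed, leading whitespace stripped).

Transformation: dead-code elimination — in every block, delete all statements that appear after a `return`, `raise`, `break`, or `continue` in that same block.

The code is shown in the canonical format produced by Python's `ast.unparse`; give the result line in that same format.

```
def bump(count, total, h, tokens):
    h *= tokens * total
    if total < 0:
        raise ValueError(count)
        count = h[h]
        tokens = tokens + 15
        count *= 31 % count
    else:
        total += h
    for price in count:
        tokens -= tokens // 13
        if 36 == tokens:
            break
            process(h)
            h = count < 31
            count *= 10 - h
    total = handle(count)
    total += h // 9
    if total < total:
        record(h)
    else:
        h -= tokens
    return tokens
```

Transformed code:
def bump(count, total, h, tokens):
    h *= tokens * total
    if total < 0:
        raise ValueError(count)
    else:
        total += h
    for price in count:
        tokens -= tokens // 13
        if 36 == tokens:
            break
    total = handle(count)
    total += h // 9
    if total < total:
        record(h)
    else:
        h -= tokens
    return tokens

total += h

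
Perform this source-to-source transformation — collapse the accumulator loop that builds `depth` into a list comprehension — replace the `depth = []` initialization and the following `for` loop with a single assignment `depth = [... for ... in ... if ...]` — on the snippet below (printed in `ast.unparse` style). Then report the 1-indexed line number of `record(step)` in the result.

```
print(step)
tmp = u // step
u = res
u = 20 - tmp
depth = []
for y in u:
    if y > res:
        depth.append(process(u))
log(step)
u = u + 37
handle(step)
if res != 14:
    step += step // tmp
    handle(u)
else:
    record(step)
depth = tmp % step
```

Transformed code:
print(step)
tmp = u // step
u = res
u = 20 - tmp
depth = [process(u) for y in u if y > res]
log(step)
u = u + 37
handle(step)
if res != 14:
    step += step // tmp
    handle(u)
else:
    record(step)
depth = tmp % step

13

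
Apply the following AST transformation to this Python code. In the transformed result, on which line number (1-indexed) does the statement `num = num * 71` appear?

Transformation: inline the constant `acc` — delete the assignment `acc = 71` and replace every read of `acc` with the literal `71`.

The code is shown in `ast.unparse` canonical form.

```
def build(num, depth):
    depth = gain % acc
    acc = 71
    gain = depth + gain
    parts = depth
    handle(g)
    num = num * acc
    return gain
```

Transformed code:
def build(num, depth):
    depth = gain % 71
    gain = depth + gain
    parts = depth
    handle(g)
    num = num * 71
    return gain

6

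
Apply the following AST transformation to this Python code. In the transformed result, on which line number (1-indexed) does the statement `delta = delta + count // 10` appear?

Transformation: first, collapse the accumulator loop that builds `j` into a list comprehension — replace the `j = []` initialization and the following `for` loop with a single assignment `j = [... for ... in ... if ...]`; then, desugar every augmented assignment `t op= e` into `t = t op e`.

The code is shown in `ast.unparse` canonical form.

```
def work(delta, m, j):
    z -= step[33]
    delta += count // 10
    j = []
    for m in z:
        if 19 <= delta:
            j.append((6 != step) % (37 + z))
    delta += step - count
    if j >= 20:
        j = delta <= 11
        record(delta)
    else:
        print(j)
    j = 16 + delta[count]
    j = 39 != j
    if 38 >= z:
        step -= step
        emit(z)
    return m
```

Transformed code:
def work(delta, m, j):
    z = z - step[33]
    delta = delta + count // 10
    j = [(6 != step) % (37 + z) for m in z if 19 <= delta]
    delta = delta + (step - count)
    if j >= 20:
        j = delta <= 11
        record(delta)
    else:
        print(j)
    j = 16 + delta[count]
    j = 39 != j
    if 38 >= z:
        step = step - step
        emit(z)
    return m

3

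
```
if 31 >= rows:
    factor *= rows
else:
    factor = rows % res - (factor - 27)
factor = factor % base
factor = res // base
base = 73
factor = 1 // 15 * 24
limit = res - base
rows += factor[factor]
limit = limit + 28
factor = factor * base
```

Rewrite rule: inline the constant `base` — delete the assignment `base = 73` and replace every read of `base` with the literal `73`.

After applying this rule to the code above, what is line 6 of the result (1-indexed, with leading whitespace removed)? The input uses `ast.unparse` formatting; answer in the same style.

factor = res // 73

Transformed code:
if 31 >= rows:
    factor *= rows
else:
    factor = rows % res - (factor - 27)
factor = factor % 73
factor = res // 73
factor = 1 // 15 * 24
limit = res - 73
rows += factor[factor]
limit = limit + 28
factor = factor * 73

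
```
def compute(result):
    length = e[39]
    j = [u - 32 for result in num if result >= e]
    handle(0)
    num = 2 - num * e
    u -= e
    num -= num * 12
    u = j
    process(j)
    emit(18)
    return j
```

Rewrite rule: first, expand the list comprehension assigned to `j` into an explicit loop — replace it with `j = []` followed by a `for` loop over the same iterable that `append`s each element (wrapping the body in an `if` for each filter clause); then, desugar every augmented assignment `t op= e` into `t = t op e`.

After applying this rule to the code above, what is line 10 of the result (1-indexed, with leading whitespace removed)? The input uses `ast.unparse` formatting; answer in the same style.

num = num - num * 12

Transformed code:
def compute(result):
    length = e[39]
    j = []
    for result in num:
        if result >= e:
            j.append(u - 32)
    handle(0)
    num = 2 - num * e
    u = u - e
    num = num - num * 12
    u = j
    process(j)
    emit(18)
    return j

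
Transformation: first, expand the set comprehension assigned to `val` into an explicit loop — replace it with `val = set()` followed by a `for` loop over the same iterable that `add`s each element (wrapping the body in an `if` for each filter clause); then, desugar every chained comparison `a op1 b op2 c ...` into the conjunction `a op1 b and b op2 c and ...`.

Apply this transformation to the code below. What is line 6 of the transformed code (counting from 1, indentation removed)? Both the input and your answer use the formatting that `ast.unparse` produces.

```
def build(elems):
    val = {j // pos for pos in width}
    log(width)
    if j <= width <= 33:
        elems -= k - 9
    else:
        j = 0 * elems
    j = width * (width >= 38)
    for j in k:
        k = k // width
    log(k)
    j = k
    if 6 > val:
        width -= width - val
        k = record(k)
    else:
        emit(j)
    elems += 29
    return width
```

Transformed code:
def build(elems):
    val = set()
    for pos in width:
        val.add(j // pos)
    log(width)
    if j <= width and width <= 33:
        elems -= k - 9
    else:
        j = 0 * elems
    j = width * (width >= 38)
    for j in k:
        k = k // width
    log(k)
    j = k
    if 6 > val:
        width -= width - val
        k = record(k)
    else:
        emit(j)
    elems += 29
    return width

if j <= width and width <= 33:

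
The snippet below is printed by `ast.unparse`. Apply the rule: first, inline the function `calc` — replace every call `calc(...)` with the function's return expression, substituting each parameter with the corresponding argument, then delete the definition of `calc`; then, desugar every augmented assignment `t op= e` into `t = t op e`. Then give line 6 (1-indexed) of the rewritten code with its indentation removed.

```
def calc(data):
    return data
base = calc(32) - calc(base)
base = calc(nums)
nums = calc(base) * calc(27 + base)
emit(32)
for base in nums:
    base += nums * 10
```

Transformed code:
base = 32 - base
base = nums
nums = base * (27 + base)
emit(32)
for base in nums:
    base = base + nums * 10

base = base + nums * 10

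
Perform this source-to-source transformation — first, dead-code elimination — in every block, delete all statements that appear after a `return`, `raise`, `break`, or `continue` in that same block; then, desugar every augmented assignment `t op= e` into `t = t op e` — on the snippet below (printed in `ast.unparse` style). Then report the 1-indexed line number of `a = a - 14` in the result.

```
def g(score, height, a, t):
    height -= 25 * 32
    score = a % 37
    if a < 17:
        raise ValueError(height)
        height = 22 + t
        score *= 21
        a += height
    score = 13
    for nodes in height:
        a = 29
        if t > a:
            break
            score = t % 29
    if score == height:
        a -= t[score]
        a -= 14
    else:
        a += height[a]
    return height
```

Transformed code:
def g(score, height, a, t):
    height = height - 25 * 32
    score = a % 37
    if a < 17:
        raise ValueError(height)
    score = 13
    for nodes in height:
        a = 29
        if t > a:
            break
    if score == height:
        a = a - t[score]
        a = a - 14
    else:
        a = a + height[a]
    return height

13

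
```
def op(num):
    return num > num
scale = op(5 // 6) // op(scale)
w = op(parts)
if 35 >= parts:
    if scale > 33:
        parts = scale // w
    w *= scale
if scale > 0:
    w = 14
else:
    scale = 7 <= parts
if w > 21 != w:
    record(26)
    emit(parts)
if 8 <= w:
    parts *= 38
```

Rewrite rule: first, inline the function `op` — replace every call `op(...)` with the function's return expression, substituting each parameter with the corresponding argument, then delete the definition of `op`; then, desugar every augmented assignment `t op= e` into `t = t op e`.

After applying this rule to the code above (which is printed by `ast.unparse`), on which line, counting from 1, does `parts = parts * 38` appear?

Transformed code:
scale = (5 // 6 > 5 // 6) // (scale > scale)
w = parts > parts
if 35 >= parts:
    if scale > 33:
        parts = scale // w
    w = w * scale
if scale > 0:
    w = 14
else:
    scale = 7 <= parts
if w > 21 != w:
    record(26)
    emit(parts)
if 8 <= w:
    parts = parts * 38

15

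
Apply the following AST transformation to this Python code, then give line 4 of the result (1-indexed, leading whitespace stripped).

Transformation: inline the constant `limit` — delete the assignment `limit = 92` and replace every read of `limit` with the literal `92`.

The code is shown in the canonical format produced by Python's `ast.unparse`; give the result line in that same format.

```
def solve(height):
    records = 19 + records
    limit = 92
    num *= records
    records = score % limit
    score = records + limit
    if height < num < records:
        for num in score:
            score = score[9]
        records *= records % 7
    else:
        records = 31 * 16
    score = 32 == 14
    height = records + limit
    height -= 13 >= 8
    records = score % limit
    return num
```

Transformed code:
def solve(height):
    records = 19 + records
    num *= records
    records = score % 92
    score = records + 92
    if height < num < records:
        for num in score:
            score = score[9]
        records *= records % 7
    else:
        records = 31 * 16
    score = 32 == 14
    height = records + 92
    height -= 13 >= 8
    records = score % 92
    return num

records = score % 92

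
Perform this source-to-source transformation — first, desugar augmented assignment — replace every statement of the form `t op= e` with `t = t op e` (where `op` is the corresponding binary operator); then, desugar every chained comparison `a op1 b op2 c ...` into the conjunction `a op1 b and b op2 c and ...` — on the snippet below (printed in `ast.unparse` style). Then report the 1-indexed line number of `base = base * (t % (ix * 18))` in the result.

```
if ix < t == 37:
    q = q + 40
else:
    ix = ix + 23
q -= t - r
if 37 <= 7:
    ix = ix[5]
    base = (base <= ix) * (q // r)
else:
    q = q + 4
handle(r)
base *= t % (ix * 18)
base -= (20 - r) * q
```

12

Transformed code:
if ix < t and t == 37:
    q = q + 40
else:
    ix = ix + 23
q = q - (t - r)
if 37 <= 7:
    ix = ix[5]
    base = (base <= ix) * (q // r)
else:
    q = q + 4
handle(r)
base = base * (t % (ix * 18))
base = base - (20 - r) * q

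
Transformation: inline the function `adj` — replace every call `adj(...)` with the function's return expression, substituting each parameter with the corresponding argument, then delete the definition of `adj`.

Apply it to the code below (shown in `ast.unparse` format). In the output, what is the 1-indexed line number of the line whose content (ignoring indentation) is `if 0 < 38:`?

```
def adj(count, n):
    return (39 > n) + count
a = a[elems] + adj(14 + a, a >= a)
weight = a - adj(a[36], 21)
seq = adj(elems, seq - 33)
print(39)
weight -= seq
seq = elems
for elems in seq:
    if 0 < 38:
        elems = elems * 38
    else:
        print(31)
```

Transformed code:
a = a[elems] + ((39 > (a >= a)) + (14 + a))
weight = a - ((39 > 21) + a[36])
seq = (39 > seq - 33) + elems
print(39)
weight -= seq
seq = elems
for elems in seq:
    if 0 < 38:
        elems = elems * 38
    else:
        print(31)

8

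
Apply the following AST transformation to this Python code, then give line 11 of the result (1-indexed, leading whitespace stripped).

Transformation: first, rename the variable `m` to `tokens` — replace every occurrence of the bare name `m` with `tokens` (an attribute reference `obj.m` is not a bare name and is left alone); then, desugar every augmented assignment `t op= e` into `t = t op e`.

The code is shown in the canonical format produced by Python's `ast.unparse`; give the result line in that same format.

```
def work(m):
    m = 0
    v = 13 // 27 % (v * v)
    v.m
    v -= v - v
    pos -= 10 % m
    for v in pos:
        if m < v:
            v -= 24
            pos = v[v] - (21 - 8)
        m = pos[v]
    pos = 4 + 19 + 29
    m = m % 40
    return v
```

tokens = pos[v]

Transformed code:
def work(tokens):
    tokens = 0
    v = 13 // 27 % (v * v)
    v.m
    v = v - (v - v)
    pos = pos - 10 % tokens
    for v in pos:
        if tokens < v:
            v = v - 24
            pos = v[v] - (21 - 8)
        tokens = pos[v]
    pos = 4 + 19 + 29
    tokens = tokens % 40
    return v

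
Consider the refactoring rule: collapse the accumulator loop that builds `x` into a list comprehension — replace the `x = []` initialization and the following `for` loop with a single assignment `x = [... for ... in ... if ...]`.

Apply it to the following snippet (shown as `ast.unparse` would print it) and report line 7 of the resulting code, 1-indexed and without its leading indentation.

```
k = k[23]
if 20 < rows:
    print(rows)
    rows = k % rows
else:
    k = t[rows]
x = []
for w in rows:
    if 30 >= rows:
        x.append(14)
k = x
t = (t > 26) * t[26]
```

x = [14 for w in rows if 30 >= rows]

Transformed code:
k = k[23]
if 20 < rows:
    print(rows)
    rows = k % rows
else:
    k = t[rows]
x = [14 for w in rows if 30 >= rows]
k = x
t = (t > 26) * t[26]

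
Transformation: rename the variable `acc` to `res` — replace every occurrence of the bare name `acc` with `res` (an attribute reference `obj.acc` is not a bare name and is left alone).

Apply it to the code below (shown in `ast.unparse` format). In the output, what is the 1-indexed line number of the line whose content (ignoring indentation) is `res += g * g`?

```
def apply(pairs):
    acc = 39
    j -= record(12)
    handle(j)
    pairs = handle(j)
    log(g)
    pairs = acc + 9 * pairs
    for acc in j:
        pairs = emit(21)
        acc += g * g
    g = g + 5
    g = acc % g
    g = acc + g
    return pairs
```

Transformed code:
def apply(pairs):
    res = 39
    j -= record(12)
    handle(j)
    pairs = handle(j)
    log(g)
    pairs = res + 9 * pairs
    for res in j:
        pairs = emit(21)
        res += g * g
    g = g + 5
    g = res % g
    g = res + g
    return pairs

10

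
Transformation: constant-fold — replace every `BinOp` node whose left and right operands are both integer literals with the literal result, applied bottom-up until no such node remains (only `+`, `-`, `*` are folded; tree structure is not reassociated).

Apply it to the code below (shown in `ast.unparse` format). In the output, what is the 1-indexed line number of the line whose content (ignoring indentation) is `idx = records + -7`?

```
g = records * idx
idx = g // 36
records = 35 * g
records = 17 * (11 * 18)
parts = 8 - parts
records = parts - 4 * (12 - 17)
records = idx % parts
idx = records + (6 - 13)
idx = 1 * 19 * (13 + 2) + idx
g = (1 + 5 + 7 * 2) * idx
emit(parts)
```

8

Transformed code:
g = records * idx
idx = g // 36
records = 35 * g
records = 3366
parts = 8 - parts
records = parts - -20
records = idx % parts
idx = records + -7
idx = 285 + idx
g = 20 * idx
emit(parts)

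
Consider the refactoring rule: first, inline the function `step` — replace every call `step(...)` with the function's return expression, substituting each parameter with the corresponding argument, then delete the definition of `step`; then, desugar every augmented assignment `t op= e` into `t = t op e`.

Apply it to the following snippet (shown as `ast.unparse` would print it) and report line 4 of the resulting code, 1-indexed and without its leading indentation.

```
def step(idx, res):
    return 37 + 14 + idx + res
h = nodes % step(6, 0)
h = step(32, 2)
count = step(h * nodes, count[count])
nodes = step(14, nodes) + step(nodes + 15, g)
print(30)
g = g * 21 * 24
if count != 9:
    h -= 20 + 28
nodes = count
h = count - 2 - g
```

Transformed code:
h = nodes % (37 + 14 + 6 + 0)
h = 37 + 14 + 32 + 2
count = 37 + 14 + h * nodes + count[count]
nodes = 37 + 14 + 14 + nodes + (37 + 14 + (nodes + 15) + g)
print(30)
g = g * 21 * 24
if count != 9:
    h = h - (20 + 28)
nodes = count
h = count - 2 - g

nodes = 37 + 14 + 14 + nodes + (37 + 14 + (nodes + 15) + g)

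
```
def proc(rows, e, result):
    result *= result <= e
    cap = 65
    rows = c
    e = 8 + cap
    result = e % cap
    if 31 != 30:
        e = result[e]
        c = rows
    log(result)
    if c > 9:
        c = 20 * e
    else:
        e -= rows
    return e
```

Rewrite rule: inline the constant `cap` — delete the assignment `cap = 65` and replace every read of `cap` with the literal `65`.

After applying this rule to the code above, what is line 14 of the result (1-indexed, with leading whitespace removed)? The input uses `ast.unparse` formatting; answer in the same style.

Transformed code:
def proc(rows, e, result):
    result *= result <= e
    rows = c
    e = 8 + 65
    result = e % 65
    if 31 != 30:
        e = result[e]
        c = rows
    log(result)
    if c > 9:
        c = 20 * e
    else:
        e -= rows
    return e

return e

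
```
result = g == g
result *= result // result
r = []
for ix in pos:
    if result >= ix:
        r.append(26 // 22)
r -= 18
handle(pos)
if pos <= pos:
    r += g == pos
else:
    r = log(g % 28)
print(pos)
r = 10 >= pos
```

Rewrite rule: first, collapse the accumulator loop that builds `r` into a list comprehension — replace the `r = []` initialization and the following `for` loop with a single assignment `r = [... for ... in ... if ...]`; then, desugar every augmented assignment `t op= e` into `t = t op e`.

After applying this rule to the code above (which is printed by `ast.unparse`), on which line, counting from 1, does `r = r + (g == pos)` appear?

Transformed code:
result = g == g
result = result * (result // result)
r = [26 // 22 for ix in pos if result >= ix]
r = r - 18
handle(pos)
if pos <= pos:
    r = r + (g == pos)
else:
    r = log(g % 28)
print(pos)
r = 10 >= pos

7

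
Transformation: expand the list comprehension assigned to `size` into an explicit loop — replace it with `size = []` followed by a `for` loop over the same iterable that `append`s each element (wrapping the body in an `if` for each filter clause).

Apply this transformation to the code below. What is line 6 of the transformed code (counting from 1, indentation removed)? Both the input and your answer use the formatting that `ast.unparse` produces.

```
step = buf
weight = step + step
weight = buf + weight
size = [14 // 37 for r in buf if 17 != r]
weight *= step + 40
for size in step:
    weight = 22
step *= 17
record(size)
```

if 17 != r:

Transformed code:
step = buf
weight = step + step
weight = buf + weight
size = []
for r in buf:
    if 17 != r:
        size.append(14 // 37)
weight *= step + 40
for size in step:
    weight = 22
step *= 17
record(size)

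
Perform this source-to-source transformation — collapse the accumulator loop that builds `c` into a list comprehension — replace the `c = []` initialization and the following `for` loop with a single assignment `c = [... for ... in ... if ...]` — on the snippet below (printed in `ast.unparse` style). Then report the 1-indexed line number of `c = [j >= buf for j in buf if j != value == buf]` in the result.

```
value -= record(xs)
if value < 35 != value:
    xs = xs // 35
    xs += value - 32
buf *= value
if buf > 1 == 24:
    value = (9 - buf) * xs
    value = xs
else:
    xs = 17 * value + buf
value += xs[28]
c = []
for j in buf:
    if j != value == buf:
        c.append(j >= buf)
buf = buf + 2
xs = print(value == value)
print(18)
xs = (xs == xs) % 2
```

Transformed code:
value -= record(xs)
if value < 35 != value:
    xs = xs // 35
    xs += value - 32
buf *= value
if buf > 1 == 24:
    value = (9 - buf) * xs
    value = xs
else:
    xs = 17 * value + buf
value += xs[28]
c = [j >= buf for j in buf if j != value == buf]
buf = buf + 2
xs = print(value == value)
print(18)
xs = (xs == xs) % 2

12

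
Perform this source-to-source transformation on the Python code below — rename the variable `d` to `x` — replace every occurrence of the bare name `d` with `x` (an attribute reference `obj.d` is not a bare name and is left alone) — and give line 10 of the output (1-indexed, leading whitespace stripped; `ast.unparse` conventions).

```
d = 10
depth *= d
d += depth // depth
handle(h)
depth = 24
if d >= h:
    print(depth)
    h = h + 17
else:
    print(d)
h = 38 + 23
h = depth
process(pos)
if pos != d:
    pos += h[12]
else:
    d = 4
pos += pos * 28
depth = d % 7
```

Transformed code:
x = 10
depth *= x
x += depth // depth
handle(h)
depth = 24
if x >= h:
    print(depth)
    h = h + 17
else:
    print(x)
h = 38 + 23
h = depth
process(pos)
if pos != x:
    pos += h[12]
else:
    x = 4
pos += pos * 28
depth = x % 7

print(x)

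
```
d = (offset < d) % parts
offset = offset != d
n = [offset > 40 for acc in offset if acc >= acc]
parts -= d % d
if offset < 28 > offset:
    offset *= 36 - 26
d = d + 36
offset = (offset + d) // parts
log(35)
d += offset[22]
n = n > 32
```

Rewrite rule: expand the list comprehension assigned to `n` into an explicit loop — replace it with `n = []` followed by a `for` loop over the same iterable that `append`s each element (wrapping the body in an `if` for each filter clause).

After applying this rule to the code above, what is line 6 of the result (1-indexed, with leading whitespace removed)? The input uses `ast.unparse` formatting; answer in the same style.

Transformed code:
d = (offset < d) % parts
offset = offset != d
n = []
for acc in offset:
    if acc >= acc:
        n.append(offset > 40)
parts -= d % d
if offset < 28 > offset:
    offset *= 36 - 26
d = d + 36
offset = (offset + d) // parts
log(35)
d += offset[22]
n = n > 32

n.append(offset > 40)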